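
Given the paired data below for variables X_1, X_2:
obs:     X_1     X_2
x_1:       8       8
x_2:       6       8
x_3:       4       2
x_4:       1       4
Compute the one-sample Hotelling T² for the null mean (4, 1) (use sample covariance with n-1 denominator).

Step 1 — sample mean vector:
  mean(X_1) = (8 + 6 + 4 + 1) / 4 = 19/4 = 4.75
  mean(X_2) = (8 + 8 + 2 + 4) / 4 = 22/4 = 5.5
  x̄ = (4.75, 5.5),  deviation x̄ - mu_0 = (4.75, 5.5) - (4, 1) = (0.75, 4.5).

Step 2 — sample covariance matrix, S[i,j] = (1/(n-1)) · Σ_k (x_{k,i} - mean_i) · (x_{k,j} - mean_j), divisor n-1 = 3:
  S[X_1,X_1] = ((3.25)·(3.25) + (1.25)·(1.25) + (-0.75)·(-0.75) + (-3.75)·(-3.75)) / 3 = 26.75/3 = 8.9167
  S[X_1,X_2] = ((3.25)·(2.5) + (1.25)·(2.5) + (-0.75)·(-3.5) + (-3.75)·(-1.5)) / 3 = 19.5/3 = 6.5
  S[X_2,X_2] = ((2.5)·(2.5) + (2.5)·(2.5) + (-3.5)·(-3.5) + (-1.5)·(-1.5)) / 3 = 27/3 = 9
  S = [[8.9167, 6.5],
 [6.5, 9]].

Step 3 — invert S. det(S) = 8.9167·9 - (6.5)² = 38.
  S^{-1} = (1/det) · [[d, -b], [-b, a]] = [[0.2368, -0.1711],
 [-0.1711, 0.2346]].

Step 4 — quadratic form (x̄ - mu_0)^T · S^{-1} · (x̄ - mu_0):
  S^{-1} · (x̄ - mu_0) = (-0.5921, 0.9276),
  (x̄ - mu_0)^T · [...] = (0.75)·(-0.5921) + (4.5)·(0.9276) = 3.7303.

Step 5 — scale by n: T² = 4 · 3.7303 = 14.9211.

T² ≈ 14.9211


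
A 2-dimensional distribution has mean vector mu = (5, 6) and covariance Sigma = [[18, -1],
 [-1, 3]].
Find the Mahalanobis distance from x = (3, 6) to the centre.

Step 1 — centre the observation: (x - mu) = (-2, 0).

Step 2 — invert Sigma. det(Sigma) = 18·3 - (-1)² = 53.
  Sigma^{-1} = (1/det) · [[d, -b], [-b, a]] = [[0.0566, 0.0189],
 [0.0189, 0.3396]].

Step 3 — form the quadratic (x - mu)^T · Sigma^{-1} · (x - mu):
  Sigma^{-1} · (x - mu) = (-0.1132, -0.0377).
  (x - mu)^T · [Sigma^{-1} · (x - mu)] = (-2)·(-0.1132) + (0)·(-0.0377) = 0.2264.

Step 4 — take square root: d = √(0.2264) ≈ 0.4758.

d(x, mu) = √(0.2264) ≈ 0.4758


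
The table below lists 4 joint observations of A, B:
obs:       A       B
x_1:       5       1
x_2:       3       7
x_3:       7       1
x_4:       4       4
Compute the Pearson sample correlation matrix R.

Step 1 — column means:
  mean(A) = (5 + 3 + 7 + 4) / 4 = 19/4 = 4.75
  mean(B) = (1 + 7 + 1 + 4) / 4 = 13/4 = 3.25

Step 2 — sample variances and covariances s[i,j] = (1/(n-1)) · Σ_k (x_{k,i} - mean_i) · (x_{k,j} - mean_j), with n-1 = 3:
  s[A,A] = ((0.25)·(0.25) + (-1.75)·(-1.75) + (2.25)·(2.25) + (-0.75)·(-0.75)) / 3 = 8.75/3 = 2.9167
  s[A,B] = ((0.25)·(-2.25) + (-1.75)·(3.75) + (2.25)·(-2.25) + (-0.75)·(0.75)) / 3 = -12.75/3 = -4.25
  s[B,B] = ((-2.25)·(-2.25) + (3.75)·(3.75) + (-2.25)·(-2.25) + (0.75)·(0.75)) / 3 = 24.75/3 = 8.25
  Sample standard deviations s_i = √(s[i,i]):
  s(A) = √(2.9167) = 1.7078
  s(B) = √(8.25) = 2.8723

Step 3 — r_{ij} = s_{ij} / (s_i · s_j):
  r[A,A] = 1 (diagonal).
  r[A,B] = -4.25 / (1.7078 · 2.8723) = -4.25 / 4.9054 = -0.8664
  r[B,B] = 1 (diagonal).

R is symmetric with unit diagonal. Assembling:

R = [[1, -0.8664],
 [-0.8664, 1]]


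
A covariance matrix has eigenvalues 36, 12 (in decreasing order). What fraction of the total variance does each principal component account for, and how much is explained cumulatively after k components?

Step 1 — total variance = trace(Sigma) = Σ λ_i = 36 + 12 = 48.

Step 2 — fraction explained by component i = λ_i / Σ λ:
  PC1: 36/48 = 0.75
  PC2: 12/48 = 0.25

Step 3 — cumulative fraction after k components = (λ_1 + ... + λ_k) / Σ λ:
  k = 1: 36/48 = 0.75
  k = 2: (36 + 12)/48 = 48/48 = 1

Summary (fraction, with percent):

explained: PC1 0.75 (75%), PC2 0.25 (25%);  cumulative: 0.75, 1


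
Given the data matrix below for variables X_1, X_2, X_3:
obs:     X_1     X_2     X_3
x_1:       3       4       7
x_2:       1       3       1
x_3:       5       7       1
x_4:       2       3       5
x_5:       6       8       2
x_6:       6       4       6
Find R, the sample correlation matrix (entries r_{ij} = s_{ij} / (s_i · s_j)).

Step 1 — column means:
  mean(X_1) = (3 + 1 + 5 + 2 + 6 + 6) / 6 = 23/6 = 3.8333
  mean(X_2) = (4 + 3 + 7 + 3 + 8 + 4) / 6 = 29/6 = 4.8333
  mean(X_3) = (7 + 1 + 1 + 5 + 2 + 6) / 6 = 22/6 = 3.6667

Step 2 — sample variances and covariances s[i,j] = (1/(n-1)) · Σ_k (x_{k,i} - mean_i) · (x_{k,j} - mean_j), with n-1 = 5:
  s[X_1,X_1] = ((-0.8333)·(-0.8333) + (-2.8333)·(-2.8333) + (1.1667)·(1.1667) + (-1.8333)·(-1.8333) + (2.1667)·(2.1667) + (2.1667)·(2.1667)) / 5 = 22.8333/5 = 4.5667
  s[X_1,X_2] = ((-0.8333)·(-0.8333) + (-2.8333)·(-1.8333) + (1.1667)·(2.1667) + (-1.8333)·(-1.8333) + (2.1667)·(3.1667) + (2.1667)·(-0.8333)) / 5 = 16.8333/5 = 3.3667
  s[X_1,X_3] = ((-0.8333)·(3.3333) + (-2.8333)·(-2.6667) + (1.1667)·(-2.6667) + (-1.8333)·(1.3333) + (2.1667)·(-1.6667) + (2.1667)·(2.3333)) / 5 = 0.6667/5 = 0.1333
  s[X_2,X_2] = ((-0.8333)·(-0.8333) + (-1.8333)·(-1.8333) + (2.1667)·(2.1667) + (-1.8333)·(-1.8333) + (3.1667)·(3.1667) + (-0.8333)·(-0.8333)) / 5 = 22.8333/5 = 4.5667
  s[X_2,X_3] = ((-0.8333)·(3.3333) + (-1.8333)·(-2.6667) + (2.1667)·(-2.6667) + (-1.8333)·(1.3333) + (3.1667)·(-1.6667) + (-0.8333)·(2.3333)) / 5 = -13.3333/5 = -2.6667
  s[X_3,X_3] = ((3.3333)·(3.3333) + (-2.6667)·(-2.6667) + (-2.6667)·(-2.6667) + (1.3333)·(1.3333) + (-1.6667)·(-1.6667) + (2.3333)·(2.3333)) / 5 = 35.3333/5 = 7.0667
  Sample standard deviations s_i = √(s[i,i]):
  s(X_1) = √(4.5667) = 2.137
  s(X_2) = √(4.5667) = 2.137
  s(X_3) = √(7.0667) = 2.6583

Step 3 — r_{ij} = s_{ij} / (s_i · s_j):
  r[X_1,X_1] = 1 (diagonal).
  r[X_1,X_2] = 3.3667 / (2.137 · 2.137) = 3.3667 / 4.5667 = 0.7372
  r[X_1,X_3] = 0.1333 / (2.137 · 2.6583) = 0.1333 / 5.6808 = 0.0235
  r[X_2,X_2] = 1 (diagonal).
  r[X_2,X_3] = -2.6667 / (2.137 · 2.6583) = -2.6667 / 5.6808 = -0.4694
  r[X_3,X_3] = 1 (diagonal).

R is symmetric with unit diagonal. Assembling:

R = [[1, 0.7372, 0.0235],
 [0.7372, 1, -0.4694],
 [0.0235, -0.4694, 1]]


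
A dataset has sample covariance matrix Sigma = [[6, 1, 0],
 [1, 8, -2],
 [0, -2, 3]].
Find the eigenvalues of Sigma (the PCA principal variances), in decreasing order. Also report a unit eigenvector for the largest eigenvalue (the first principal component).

Step 1 — characteristic polynomial p(λ) = det(λI - Sigma) = λ³ - tr·λ² + c_1·λ - det, where tr = trace, c_1 = sum of the principal 2×2 minors, det = det(Sigma):
  tr = 6 + 8 + 3 = 17,
  c_1 = (6·8 - (1)²) + (6·3 - (0)²) + (8·3 - (-2)²) = 47 + 18 + 20 = 85,
  det = 6·(8·3 - (-2)²) - (1)·((1)·3 - (-2)·(0)) + (0)·((1)·(-2) - 8·(0)) = 6·(20) - (1)·(3) + (0)·(-2) = 117.
  So p(λ) = λ³ - 17λ² + 85λ - 117.
Step 2 — look for an integer root (rational root theorem: any rational root is an integer divisor of 117). Testing λ = 9:
  p(9) = 729 - 1377 + 765 - 117 = 0  ✓
  Dividing out (λ - 9): p(λ) = (λ - 9)(λ² - 8λ + 13).
Step 3 — remaining eigenvalues from the quadratic λ² - 8λ + 13 = 0:
  Δ = 8² - 4·13 = 64 - 52 = 12,  λ = (8 ± √12)/2 = (8 ± 3.4641)/2 ≈ 5.7321 or 2.2679.
  Sorted: λ_1 = 9,  λ_2 = 5.7321,  λ_3 = 2.2679  (check: sum = 17 = tr ✓).

Step 4 — unit eigenvector for λ_1 = 9: v spans the null space of (Sigma - λ_1 I), whose rows are
  r_1 = (-3, 1, 0),  r_2 = (1, -1, -2),  r_3 = (0, -2, -6).
  v is orthogonal to every row, so take v ∝ r_1 × r_2 = ((1)·(-2) - (0)·(-1), (0)·(1) - (-3)·(-2), (-3)·(-1) - (1)·(1)) = (-2, -6, 2).
  Rescale (divide by 2; multiply by -1 so the first nonzero entry is positive): u = (1, 3, -1).
  ||u|| = √((1)² + (3)² + (-1)²) = √(11) ≈ 3.3166,  v_1 = u/||u|| ≈ (0.3015, 0.9045, -0.3015) (||v_1|| = 1).

λ_1 = 9,  λ_2 = 5.7321,  λ_3 = 2.2679;  v_1 ≈ (0.3015, 0.9045, -0.3015)


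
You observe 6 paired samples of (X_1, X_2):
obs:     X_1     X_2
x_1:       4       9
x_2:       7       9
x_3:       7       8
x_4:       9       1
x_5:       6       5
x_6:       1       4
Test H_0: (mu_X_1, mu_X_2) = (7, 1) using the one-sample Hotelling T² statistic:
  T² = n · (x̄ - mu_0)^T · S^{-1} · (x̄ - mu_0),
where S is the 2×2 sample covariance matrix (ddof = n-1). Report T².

Step 1 — sample mean vector:
  mean(X_1) = (4 + 7 + 7 + 9 + 6 + 1) / 6 = 34/6 = 5.6667
  mean(X_2) = (9 + 9 + 8 + 1 + 5 + 4) / 6 = 36/6 = 6
  x̄ = (5.6667, 6),  deviation x̄ - mu_0 = (5.6667, 6) - (7, 1) = (-1.3333, 5).

Step 2 — sample covariance matrix, S[i,j] = (1/(n-1)) · Σ_k (x_{k,i} - mean_i) · (x_{k,j} - mean_j), divisor n-1 = 5:
  S[X_1,X_1] = ((-1.6667)·(-1.6667) + (1.3333)·(1.3333) + (1.3333)·(1.3333) + (3.3333)·(3.3333) + (0.3333)·(0.3333) + (-4.6667)·(-4.6667)) / 5 = 39.3333/5 = 7.8667
  S[X_1,X_2] = ((-1.6667)·(3) + (1.3333)·(3) + (1.3333)·(2) + (3.3333)·(-5) + (0.3333)·(-1) + (-4.6667)·(-2)) / 5 = -6/5 = -1.2
  S[X_2,X_2] = ((3)·(3) + (3)·(3) + (2)·(2) + (-5)·(-5) + (-1)·(-1) + (-2)·(-2)) / 5 = 52/5 = 10.4
  S = [[7.8667, -1.2],
 [-1.2, 10.4]].

Step 3 — invert S. det(S) = 7.8667·10.4 - (-1.2)² = 80.3733.
  S^{-1} = (1/det) · [[d, -b], [-b, a]] = [[0.1294, 0.0149],
 [0.0149, 0.0979]].

Step 4 — quadratic form (x̄ - mu_0)^T · S^{-1} · (x̄ - mu_0):
  S^{-1} · (x̄ - mu_0) = (-0.0979, 0.4695),
  (x̄ - mu_0)^T · [...] = (-1.3333)·(-0.0979) + (5)·(0.4695) = 2.4779.

Step 5 — scale by n: T² = 6 · 2.4779 = 14.8673.

T² ≈ 14.8673


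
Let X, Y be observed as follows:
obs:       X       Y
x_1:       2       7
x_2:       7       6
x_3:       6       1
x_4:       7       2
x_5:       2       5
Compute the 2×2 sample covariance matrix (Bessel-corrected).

Step 1 — column means:
  mean(X) = (2 + 7 + 6 + 7 + 2) / 5 = 24/5 = 4.8
  mean(Y) = (7 + 6 + 1 + 2 + 5) / 5 = 21/5 = 4.2

Step 2 — sample covariance S[i,j] = (1/(n-1)) · Σ_k (x_{k,i} - mean_i) · (x_{k,j} - mean_j), with n-1 = 4.
  S[X,X] = ((-2.8)·(-2.8) + (2.2)·(2.2) + (1.2)·(1.2) + (2.2)·(2.2) + (-2.8)·(-2.8)) / 4 = 26.8/4 = 6.7
  S[X,Y] = ((-2.8)·(2.8) + (2.2)·(1.8) + (1.2)·(-3.2) + (2.2)·(-2.2) + (-2.8)·(0.8)) / 4 = -14.8/4 = -3.7
  S[Y,Y] = ((2.8)·(2.8) + (1.8)·(1.8) + (-3.2)·(-3.2) + (-2.2)·(-2.2) + (0.8)·(0.8)) / 4 = 26.8/4 = 6.7

S is symmetric (S[j,i] = S[i,j]). Assembling:

S = [[6.7, -3.7],
 [-3.7, 6.7]]


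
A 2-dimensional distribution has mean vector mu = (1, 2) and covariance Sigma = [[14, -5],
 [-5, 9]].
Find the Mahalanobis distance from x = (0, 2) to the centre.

Step 1 — centre the observation: (x - mu) = (-1, 0).

Step 2 — invert Sigma. det(Sigma) = 14·9 - (-5)² = 101.
  Sigma^{-1} = (1/det) · [[d, -b], [-b, a]] = [[0.0891, 0.0495],
 [0.0495, 0.1386]].

Step 3 — form the quadratic (x - mu)^T · Sigma^{-1} · (x - mu):
  Sigma^{-1} · (x - mu) = (-0.0891, -0.0495).
  (x - mu)^T · [Sigma^{-1} · (x - mu)] = (-1)·(-0.0891) + (0)·(-0.0495) = 0.0891.

Step 4 — take square root: d = √(0.0891) ≈ 0.2985.

d(x, mu) = √(0.0891) ≈ 0.2985


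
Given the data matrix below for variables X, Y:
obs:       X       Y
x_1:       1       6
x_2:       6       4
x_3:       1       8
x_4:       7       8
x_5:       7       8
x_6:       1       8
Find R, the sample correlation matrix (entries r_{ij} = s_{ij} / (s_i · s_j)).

Step 1 — column means:
  mean(X) = (1 + 6 + 1 + 7 + 7 + 1) / 6 = 23/6 = 3.8333
  mean(Y) = (6 + 4 + 8 + 8 + 8 + 8) / 6 = 42/6 = 7

Step 2 — sample variances and covariances s[i,j] = (1/(n-1)) · Σ_k (x_{k,i} - mean_i) · (x_{k,j} - mean_j), with n-1 = 5:
  s[X,X] = ((-2.8333)·(-2.8333) + (2.1667)·(2.1667) + (-2.8333)·(-2.8333) + (3.1667)·(3.1667) + (3.1667)·(3.1667) + (-2.8333)·(-2.8333)) / 5 = 48.8333/5 = 9.7667
  s[X,Y] = ((-2.8333)·(-1) + (2.1667)·(-3) + (-2.8333)·(1) + (3.1667)·(1) + (3.1667)·(1) + (-2.8333)·(1)) / 5 = -3/5 = -0.6
  s[Y,Y] = ((-1)·(-1) + (-3)·(-3) + (1)·(1) + (1)·(1) + (1)·(1) + (1)·(1)) / 5 = 14/5 = 2.8
  Sample standard deviations s_i = √(s[i,i]):
  s(X) = √(9.7667) = 3.1252
  s(Y) = √(2.8) = 1.6733

Step 3 — r_{ij} = s_{ij} / (s_i · s_j):
  r[X,X] = 1 (diagonal).
  r[X,Y] = -0.6 / (3.1252 · 1.6733) = -0.6 / 5.2294 = -0.1147
  r[Y,Y] = 1 (diagonal).

R is symmetric with unit diagonal. Assembling:

R = [[1, -0.1147],
 [-0.1147, 1]]


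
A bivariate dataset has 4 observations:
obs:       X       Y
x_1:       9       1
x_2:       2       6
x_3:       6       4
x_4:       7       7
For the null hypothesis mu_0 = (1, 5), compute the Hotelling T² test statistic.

Step 1 — sample mean vector:
  mean(X) = (9 + 2 + 6 + 7) / 4 = 24/4 = 6
  mean(Y) = (1 + 6 + 4 + 7) / 4 = 18/4 = 4.5
  x̄ = (6, 4.5),  deviation x̄ - mu_0 = (6, 4.5) - (1, 5) = (5, -0.5).

Step 2 — sample covariance matrix, S[i,j] = (1/(n-1)) · Σ_k (x_{k,i} - mean_i) · (x_{k,j} - mean_j), divisor n-1 = 3:
  S[X,X] = ((3)·(3) + (-4)·(-4) + (0)·(0) + (1)·(1)) / 3 = 26/3 = 8.6667
  S[X,Y] = ((3)·(-3.5) + (-4)·(1.5) + (0)·(-0.5) + (1)·(2.5)) / 3 = -14/3 = -4.6667
  S[Y,Y] = ((-3.5)·(-3.5) + (1.5)·(1.5) + (-0.5)·(-0.5) + (2.5)·(2.5)) / 3 = 21/3 = 7
  S = [[8.6667, -4.6667],
 [-4.6667, 7]].

Step 3 — invert S. det(S) = 8.6667·7 - (-4.6667)² = 38.8889.
  S^{-1} = (1/det) · [[d, -b], [-b, a]] = [[0.18, 0.12],
 [0.12, 0.2229]].

Step 4 — quadratic form (x̄ - mu_0)^T · S^{-1} · (x̄ - mu_0):
  S^{-1} · (x̄ - mu_0) = (0.84, 0.4886),
  (x̄ - mu_0)^T · [...] = (5)·(0.84) + (-0.5)·(0.4886) = 3.9557.

Step 5 — scale by n: T² = 4 · 3.9557 = 15.8229.

T² ≈ 15.8229


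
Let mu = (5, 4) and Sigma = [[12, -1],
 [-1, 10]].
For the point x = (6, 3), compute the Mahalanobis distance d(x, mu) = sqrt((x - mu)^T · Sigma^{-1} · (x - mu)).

Step 1 — centre the observation: (x - mu) = (1, -1).

Step 2 — invert Sigma. det(Sigma) = 12·10 - (-1)² = 119.
  Sigma^{-1} = (1/det) · [[d, -b], [-b, a]] = [[0.084, 0.0084],
 [0.0084, 0.1008]].

Step 3 — form the quadratic (x - mu)^T · Sigma^{-1} · (x - mu):
  Sigma^{-1} · (x - mu) = (0.0756, -0.0924).
  (x - mu)^T · [Sigma^{-1} · (x - mu)] = (1)·(0.0756) + (-1)·(-0.0924) = 0.1681.

Step 4 — take square root: d = √(0.1681) ≈ 0.41.

d(x, mu) = √(0.1681) ≈ 0.41


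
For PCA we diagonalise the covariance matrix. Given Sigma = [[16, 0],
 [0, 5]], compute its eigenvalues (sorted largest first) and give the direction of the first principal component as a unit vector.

Step 1 — characteristic polynomial of 2×2 Sigma:
  det(Sigma - λI) = λ² - trace · λ + det = 0.
  trace = 16 + 5 = 21, det = 16·5 - (0)² = 80.
Step 2 — discriminant:
  Δ = trace² - 4·det = 441 - 320 = 121.
Step 3 — eigenvalues:
  λ = (trace ± √Δ)/2 = (21 ± 11)/2,
  λ_1 = 16,  λ_2 = 5.

Step 4 — unit eigenvector for λ_1: Sigma is diagonal, so its eigenvectors are the coordinate axes. λ_1 = 16 is the diagonal entry on the first coordinate axis, hence
  v_1 = (1, 0) (||v_1|| = 1).

λ_1 = 16,  λ_2 = 5;  v_1 ≈ (1, 0)


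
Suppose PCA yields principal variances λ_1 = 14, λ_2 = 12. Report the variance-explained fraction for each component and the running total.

Step 1 — total variance = trace(Sigma) = Σ λ_i = 14 + 12 = 26.

Step 2 — fraction explained by component i = λ_i / Σ λ:
  PC1: 14/26 = 0.5385
  PC2: 12/26 = 0.4615

Step 3 — cumulative fraction after k components = (λ_1 + ... + λ_k) / Σ λ:
  k = 1: 14/26 = 0.5385
  k = 2: (14 + 12)/26 = 26/26 = 1

Summary (fraction, with percent):

explained: PC1 0.5385 (53.85%), PC2 0.4615 (46.15%);  cumulative: 0.5385, 1


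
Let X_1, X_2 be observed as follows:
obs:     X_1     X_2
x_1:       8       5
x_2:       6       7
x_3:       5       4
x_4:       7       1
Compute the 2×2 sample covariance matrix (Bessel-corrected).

Step 1 — column means:
  mean(X_1) = (8 + 6 + 5 + 7) / 4 = 26/4 = 6.5
  mean(X_2) = (5 + 7 + 4 + 1) / 4 = 17/4 = 4.25

Step 2 — sample covariance S[i,j] = (1/(n-1)) · Σ_k (x_{k,i} - mean_i) · (x_{k,j} - mean_j), with n-1 = 3.
  S[X_1,X_1] = ((1.5)·(1.5) + (-0.5)·(-0.5) + (-1.5)·(-1.5) + (0.5)·(0.5)) / 3 = 5/3 = 1.6667
  S[X_1,X_2] = ((1.5)·(0.75) + (-0.5)·(2.75) + (-1.5)·(-0.25) + (0.5)·(-3.25)) / 3 = -1.5/3 = -0.5
  S[X_2,X_2] = ((0.75)·(0.75) + (2.75)·(2.75) + (-0.25)·(-0.25) + (-3.25)·(-3.25)) / 3 = 18.75/3 = 6.25

S is symmetric (S[j,i] = S[i,j]). Assembling:

S = [[1.6667, -0.5],
 [-0.5, 6.25]]


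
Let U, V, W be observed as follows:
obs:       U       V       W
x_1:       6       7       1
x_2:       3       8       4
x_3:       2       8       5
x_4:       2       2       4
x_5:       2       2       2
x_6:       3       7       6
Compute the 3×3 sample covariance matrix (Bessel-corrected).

Step 1 — column means:
  mean(U) = (6 + 3 + 2 + 2 + 2 + 3) / 6 = 18/6 = 3
  mean(V) = (7 + 8 + 8 + 2 + 2 + 7) / 6 = 34/6 = 5.6667
  mean(W) = (1 + 4 + 5 + 4 + 2 + 6) / 6 = 22/6 = 3.6667

Step 2 — sample covariance S[i,j] = (1/(n-1)) · Σ_k (x_{k,i} - mean_i) · (x_{k,j} - mean_j), with n-1 = 5.
  S[U,U] = ((3)·(3) + (0)·(0) + (-1)·(-1) + (-1)·(-1) + (-1)·(-1) + (0)·(0)) / 5 = 12/5 = 2.4
  S[U,V] = ((3)·(1.3333) + (0)·(2.3333) + (-1)·(2.3333) + (-1)·(-3.6667) + (-1)·(-3.6667) + (0)·(1.3333)) / 5 = 9/5 = 1.8
  S[U,W] = ((3)·(-2.6667) + (0)·(0.3333) + (-1)·(1.3333) + (-1)·(0.3333) + (-1)·(-1.6667) + (0)·(2.3333)) / 5 = -8/5 = -1.6
  S[V,V] = ((1.3333)·(1.3333) + (2.3333)·(2.3333) + (2.3333)·(2.3333) + (-3.6667)·(-3.6667) + (-3.6667)·(-3.6667) + (1.3333)·(1.3333)) / 5 = 41.3333/5 = 8.2667
  S[V,W] = ((1.3333)·(-2.6667) + (2.3333)·(0.3333) + (2.3333)·(1.3333) + (-3.6667)·(0.3333) + (-3.6667)·(-1.6667) + (1.3333)·(2.3333)) / 5 = 8.3333/5 = 1.6667
  S[W,W] = ((-2.6667)·(-2.6667) + (0.3333)·(0.3333) + (1.3333)·(1.3333) + (0.3333)·(0.3333) + (-1.6667)·(-1.6667) + (2.3333)·(2.3333)) / 5 = 17.3333/5 = 3.4667

S is symmetric (S[j,i] = S[i,j]). Assembling:

S = [[2.4, 1.8, -1.6],
 [1.8, 8.2667, 1.6667],
 [-1.6, 1.6667, 3.4667]]


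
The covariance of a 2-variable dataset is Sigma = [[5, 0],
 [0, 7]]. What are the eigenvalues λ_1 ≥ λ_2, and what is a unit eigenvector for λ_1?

Step 1 — characteristic polynomial of 2×2 Sigma:
  det(Sigma - λI) = λ² - trace · λ + det = 0.
  trace = 5 + 7 = 12, det = 5·7 - (0)² = 35.
Step 2 — discriminant:
  Δ = trace² - 4·det = 144 - 140 = 4.
Step 3 — eigenvalues:
  λ = (trace ± √Δ)/2 = (12 ± 2)/2,
  λ_1 = 7,  λ_2 = 5.

Step 4 — unit eigenvector for λ_1: Sigma is diagonal, so its eigenvectors are the coordinate axes. λ_1 = 7 is the diagonal entry on the second coordinate axis, hence
  v_1 = (0, 1) (||v_1|| = 1).

λ_1 = 7,  λ_2 = 5;  v_1 ≈ (0, 1)


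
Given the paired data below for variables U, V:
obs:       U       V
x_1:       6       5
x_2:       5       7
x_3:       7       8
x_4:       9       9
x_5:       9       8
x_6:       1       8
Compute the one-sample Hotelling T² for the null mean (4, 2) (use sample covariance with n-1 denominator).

Step 1 — sample mean vector:
  mean(U) = (6 + 5 + 7 + 9 + 9 + 1) / 6 = 37/6 = 6.1667
  mean(V) = (5 + 7 + 8 + 9 + 8 + 8) / 6 = 45/6 = 7.5
  x̄ = (6.1667, 7.5),  deviation x̄ - mu_0 = (6.1667, 7.5) - (4, 2) = (2.1667, 5.5).

Step 2 — sample covariance matrix, S[i,j] = (1/(n-1)) · Σ_k (x_{k,i} - mean_i) · (x_{k,j} - mean_j), divisor n-1 = 5:
  S[U,U] = ((-0.1667)·(-0.1667) + (-1.1667)·(-1.1667) + (0.8333)·(0.8333) + (2.8333)·(2.8333) + (2.8333)·(2.8333) + (-5.1667)·(-5.1667)) / 5 = 44.8333/5 = 8.9667
  S[U,V] = ((-0.1667)·(-2.5) + (-1.1667)·(-0.5) + (0.8333)·(0.5) + (2.8333)·(1.5) + (2.8333)·(0.5) + (-5.1667)·(0.5)) / 5 = 4.5/5 = 0.9
  S[V,V] = ((-2.5)·(-2.5) + (-0.5)·(-0.5) + (0.5)·(0.5) + (1.5)·(1.5) + (0.5)·(0.5) + (0.5)·(0.5)) / 5 = 9.5/5 = 1.9
  S = [[8.9667, 0.9],
 [0.9, 1.9]].

Step 3 — invert S. det(S) = 8.9667·1.9 - (0.9)² = 16.2267.
  S^{-1} = (1/det) · [[d, -b], [-b, a]] = [[0.1171, -0.0555],
 [-0.0555, 0.5526]].

Step 4 — quadratic form (x̄ - mu_0)^T · S^{-1} · (x̄ - mu_0):
  S^{-1} · (x̄ - mu_0) = (-0.0514, 2.9191),
  (x̄ - mu_0)^T · [...] = (2.1667)·(-0.0514) + (5.5)·(2.9191) = 15.9436.

Step 5 — scale by n: T² = 6 · 15.9436 = 95.6615.

T² ≈ 95.6615


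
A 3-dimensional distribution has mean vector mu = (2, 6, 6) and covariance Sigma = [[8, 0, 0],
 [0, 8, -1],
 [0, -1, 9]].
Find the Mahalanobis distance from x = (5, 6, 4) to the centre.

Step 1 — centre the observation: (x - mu) = (3, 0, -2).

Step 2 — invert Sigma (cofactor / det for 3×3, or solve directly):
  Sigma^{-1} = [[0.125, 0, 0],
 [0, 0.1268, 0.0141],
 [0, 0.0141, 0.1127]].

Step 3 — form the quadratic (x - mu)^T · Sigma^{-1} · (x - mu):
  Sigma^{-1} · (x - mu) = (0.375, -0.0282, -0.2254).
  (x - mu)^T · [Sigma^{-1} · (x - mu)] = (3)·(0.375) + (0)·(-0.0282) + (-2)·(-0.2254) = 1.5757.

Step 4 — take square root: d = √(1.5757) ≈ 1.2553.

d(x, mu) = √(1.5757) ≈ 1.2553


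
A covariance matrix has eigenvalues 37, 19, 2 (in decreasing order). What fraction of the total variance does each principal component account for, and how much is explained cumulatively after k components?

Step 1 — total variance = trace(Sigma) = Σ λ_i = 37 + 19 + 2 = 58.

Step 2 — fraction explained by component i = λ_i / Σ λ:
  PC1: 37/58 = 0.6379
  PC2: 19/58 = 0.3276
  PC3: 2/58 = 0.0345

Step 3 — cumulative fraction after k components = (λ_1 + ... + λ_k) / Σ λ:
  k = 1: 37/58 = 0.6379
  k = 2: (37 + 19)/58 = 56/58 = 0.9655
  k = 3: (37 + 19 + 2)/58 = 58/58 = 1

Summary (fraction, with percent):

explained: PC1 0.6379 (63.79%), PC2 0.3276 (32.76%), PC3 0.0345 (3.45%);  cumulative: 0.6379, 0.9655, 1


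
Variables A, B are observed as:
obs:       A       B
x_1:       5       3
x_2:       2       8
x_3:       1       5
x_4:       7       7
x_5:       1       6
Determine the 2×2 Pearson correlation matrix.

Step 1 — column means:
  mean(A) = (5 + 2 + 1 + 7 + 1) / 5 = 16/5 = 3.2
  mean(B) = (3 + 8 + 5 + 7 + 6) / 5 = 29/5 = 5.8

Step 2 — sample variances and covariances s[i,j] = (1/(n-1)) · Σ_k (x_{k,i} - mean_i) · (x_{k,j} - mean_j), with n-1 = 4:
  s[A,A] = ((1.8)·(1.8) + (-1.2)·(-1.2) + (-2.2)·(-2.2) + (3.8)·(3.8) + (-2.2)·(-2.2)) / 4 = 28.8/4 = 7.2
  s[A,B] = ((1.8)·(-2.8) + (-1.2)·(2.2) + (-2.2)·(-0.8) + (3.8)·(1.2) + (-2.2)·(0.2)) / 4 = -1.8/4 = -0.45
  s[B,B] = ((-2.8)·(-2.8) + (2.2)·(2.2) + (-0.8)·(-0.8) + (1.2)·(1.2) + (0.2)·(0.2)) / 4 = 14.8/4 = 3.7
  Sample standard deviations s_i = √(s[i,i]):
  s(A) = √(7.2) = 2.6833
  s(B) = √(3.7) = 1.9235

Step 3 — r_{ij} = s_{ij} / (s_i · s_j):
  r[A,A] = 1 (diagonal).
  r[A,B] = -0.45 / (2.6833 · 1.9235) = -0.45 / 5.1614 = -0.0872
  r[B,B] = 1 (diagonal).

R is symmetric with unit diagonal. Assembling:

R = [[1, -0.0872],
 [-0.0872, 1]]


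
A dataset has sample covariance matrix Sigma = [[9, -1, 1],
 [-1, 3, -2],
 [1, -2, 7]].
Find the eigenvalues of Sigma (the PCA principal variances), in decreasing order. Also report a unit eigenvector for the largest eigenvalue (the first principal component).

Step 1 — characteristic polynomial p(λ) = det(λI - Sigma) = λ³ - tr·λ² + c_1·λ - det, where tr = trace, c_1 = sum of the principal 2×2 minors, det = det(Sigma):
  tr = 9 + 3 + 7 = 19,
  c_1 = (9·3 - (-1)²) + (9·7 - (1)²) + (3·7 - (-2)²) = 26 + 62 + 17 = 105,
  det = 9·(3·7 - (-2)²) - (-1)·((-1)·7 - (-2)·(1)) + (1)·((-1)·(-2) - 3·(1)) = 9·(17) - (-1)·(-5) + (1)·(-1) = 147.
  So p(λ) = λ³ - 19λ² + 105λ - 147.
Step 2 — look for an integer root (rational root theorem: any rational root is an integer divisor of 147). Testing λ = 7:
  p(7) = 343 - 931 + 735 - 147 = 0  ✓
  Dividing out (λ - 7): p(λ) = (λ - 7)(λ² - 12λ + 21).
Step 3 — remaining eigenvalues from the quadratic λ² - 12λ + 21 = 0:
  Δ = 12² - 4·21 = 144 - 84 = 60,  λ = (12 ± √60)/2 = (12 ± 7.746)/2 ≈ 9.873 or 2.127.
  Sorted: λ_1 = 9.873,  λ_2 = 7,  λ_3 = 2.127  (check: sum = 19 = tr ✓).

Step 4 — unit eigenvector for λ_1 ≈ 9.873: v spans the null space of (Sigma - λ_1 I), whose rows are
  r_1 = (-0.873, -1, 1),  r_2 = (-1, -6.873, -2),  r_3 = (1, -2, -2.873).
  v is orthogonal to every row, so take v ∝ r_1 × r_2 = ((-1)·(-2) - (1)·(-6.873), (1)·(-1) - (-0.873)·(-2), (-0.873)·(-6.873) - (-1)·(-1)) ≈ (8.873, -2.746, 5).
  Let u = (8.873, -2.746, 5).
  ||u|| = √((8.873)² + (-2.746)² + (5)²) = √(111.2702) ≈ 10.5485,  v_1 = u/||u|| ≈ (0.8412, -0.2603, 0.474) (||v_1|| = 1).

λ_1 = 9.873,  λ_2 = 7,  λ_3 = 2.127;  v_1 ≈ (0.8412, -0.2603, 0.474)


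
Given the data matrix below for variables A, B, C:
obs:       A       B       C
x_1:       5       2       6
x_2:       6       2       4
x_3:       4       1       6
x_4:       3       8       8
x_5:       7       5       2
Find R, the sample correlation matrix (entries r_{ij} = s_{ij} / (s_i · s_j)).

Step 1 — column means:
  mean(A) = (5 + 6 + 4 + 3 + 7) / 5 = 25/5 = 5
  mean(B) = (2 + 2 + 1 + 8 + 5) / 5 = 18/5 = 3.6
  mean(C) = (6 + 4 + 6 + 8 + 2) / 5 = 26/5 = 5.2

Step 2 — sample variances and covariances s[i,j] = (1/(n-1)) · Σ_k (x_{k,i} - mean_i) · (x_{k,j} - mean_j), with n-1 = 4:
  s[A,A] = ((0)·(0) + (1)·(1) + (-1)·(-1) + (-2)·(-2) + (2)·(2)) / 4 = 10/4 = 2.5
  s[A,B] = ((0)·(-1.6) + (1)·(-1.6) + (-1)·(-2.6) + (-2)·(4.4) + (2)·(1.4)) / 4 = -5/4 = -1.25
  s[A,C] = ((0)·(0.8) + (1)·(-1.2) + (-1)·(0.8) + (-2)·(2.8) + (2)·(-3.2)) / 4 = -14/4 = -3.5
  s[B,B] = ((-1.6)·(-1.6) + (-1.6)·(-1.6) + (-2.6)·(-2.6) + (4.4)·(4.4) + (1.4)·(1.4)) / 4 = 33.2/4 = 8.3
  s[B,C] = ((-1.6)·(0.8) + (-1.6)·(-1.2) + (-2.6)·(0.8) + (4.4)·(2.8) + (1.4)·(-3.2)) / 4 = 6.4/4 = 1.6
  s[C,C] = ((0.8)·(0.8) + (-1.2)·(-1.2) + (0.8)·(0.8) + (2.8)·(2.8) + (-3.2)·(-3.2)) / 4 = 20.8/4 = 5.2
  Sample standard deviations s_i = √(s[i,i]):
  s(A) = √(2.5) = 1.5811
  s(B) = √(8.3) = 2.881
  s(C) = √(5.2) = 2.2804

Step 3 — r_{ij} = s_{ij} / (s_i · s_j):
  r[A,A] = 1 (diagonal).
  r[A,B] = -1.25 / (1.5811 · 2.881) = -1.25 / 4.5552 = -0.2744
  r[A,C] = -3.5 / (1.5811 · 2.2804) = -3.5 / 3.6056 = -0.9707
  r[B,B] = 1 (diagonal).
  r[B,C] = 1.6 / (2.881 · 2.2804) = 1.6 / 6.5696 = 0.2435
  r[C,C] = 1 (diagonal).

R is symmetric with unit diagonal. Assembling:

R = [[1, -0.2744, -0.9707],
 [-0.2744, 1, 0.2435],
 [-0.9707, 0.2435, 1]]


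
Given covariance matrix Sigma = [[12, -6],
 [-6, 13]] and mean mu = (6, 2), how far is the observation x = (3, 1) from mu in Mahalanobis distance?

Step 1 — centre the observation: (x - mu) = (-3, -1).

Step 2 — invert Sigma. det(Sigma) = 12·13 - (-6)² = 120.
  Sigma^{-1} = (1/det) · [[d, -b], [-b, a]] = [[0.1083, 0.05],
 [0.05, 0.1]].

Step 3 — form the quadratic (x - mu)^T · Sigma^{-1} · (x - mu):
  Sigma^{-1} · (x - mu) = (-0.375, -0.25).
  (x - mu)^T · [Sigma^{-1} · (x - mu)] = (-3)·(-0.375) + (-1)·(-0.25) = 1.375.

Step 4 — take square root: d = √(1.375) ≈ 1.1726.

d(x, mu) = √(1.375) ≈ 1.1726


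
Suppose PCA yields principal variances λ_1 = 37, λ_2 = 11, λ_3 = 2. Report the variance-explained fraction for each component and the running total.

Step 1 — total variance = trace(Sigma) = Σ λ_i = 37 + 11 + 2 = 50.

Step 2 — fraction explained by component i = λ_i / Σ λ:
  PC1: 37/50 = 0.74
  PC2: 11/50 = 0.22
  PC3: 2/50 = 0.04

Step 3 — cumulative fraction after k components = (λ_1 + ... + λ_k) / Σ λ:
  k = 1: 37/50 = 0.74
  k = 2: (37 + 11)/50 = 48/50 = 0.96
  k = 3: (37 + 11 + 2)/50 = 50/50 = 1

Summary (fraction, with percent):

explained: PC1 0.74 (74%), PC2 0.22 (22%), PC3 0.04 (4%);  cumulative: 0.74, 0.96, 1


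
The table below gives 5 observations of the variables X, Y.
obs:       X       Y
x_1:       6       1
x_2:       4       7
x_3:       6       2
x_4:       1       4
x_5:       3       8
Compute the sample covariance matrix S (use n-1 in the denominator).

Step 1 — column means:
  mean(X) = (6 + 4 + 6 + 1 + 3) / 5 = 20/5 = 4
  mean(Y) = (1 + 7 + 2 + 4 + 8) / 5 = 22/5 = 4.4

Step 2 — sample covariance S[i,j] = (1/(n-1)) · Σ_k (x_{k,i} - mean_i) · (x_{k,j} - mean_j), with n-1 = 4.
  S[X,X] = ((2)·(2) + (0)·(0) + (2)·(2) + (-3)·(-3) + (-1)·(-1)) / 4 = 18/4 = 4.5
  S[X,Y] = ((2)·(-3.4) + (0)·(2.6) + (2)·(-2.4) + (-3)·(-0.4) + (-1)·(3.6)) / 4 = -14/4 = -3.5
  S[Y,Y] = ((-3.4)·(-3.4) + (2.6)·(2.6) + (-2.4)·(-2.4) + (-0.4)·(-0.4) + (3.6)·(3.6)) / 4 = 37.2/4 = 9.3

S is symmetric (S[j,i] = S[i,j]). Assembling:

S = [[4.5, -3.5],
 [-3.5, 9.3]]


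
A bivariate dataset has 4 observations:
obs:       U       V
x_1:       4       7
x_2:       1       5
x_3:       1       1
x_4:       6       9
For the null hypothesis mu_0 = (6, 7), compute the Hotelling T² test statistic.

Step 1 — sample mean vector:
  mean(U) = (4 + 1 + 1 + 6) / 4 = 12/4 = 3
  mean(V) = (7 + 5 + 1 + 9) / 4 = 22/4 = 5.5
  x̄ = (3, 5.5),  deviation x̄ - mu_0 = (3, 5.5) - (6, 7) = (-3, -1.5).

Step 2 — sample covariance matrix, S[i,j] = (1/(n-1)) · Σ_k (x_{k,i} - mean_i) · (x_{k,j} - mean_j), divisor n-1 = 3:
  S[U,U] = ((1)·(1) + (-2)·(-2) + (-2)·(-2) + (3)·(3)) / 3 = 18/3 = 6
  S[U,V] = ((1)·(1.5) + (-2)·(-0.5) + (-2)·(-4.5) + (3)·(3.5)) / 3 = 22/3 = 7.3333
  S[V,V] = ((1.5)·(1.5) + (-0.5)·(-0.5) + (-4.5)·(-4.5) + (3.5)·(3.5)) / 3 = 35/3 = 11.6667
  S = [[6, 7.3333],
 [7.3333, 11.6667]].

Step 3 — invert S. det(S) = 6·11.6667 - (7.3333)² = 16.2222.
  S^{-1} = (1/det) · [[d, -b], [-b, a]] = [[0.7192, -0.4521],
 [-0.4521, 0.3699]].

Step 4 — quadratic form (x̄ - mu_0)^T · S^{-1} · (x̄ - mu_0):
  S^{-1} · (x̄ - mu_0) = (-1.4795, 0.8014),
  (x̄ - mu_0)^T · [...] = (-3)·(-1.4795) + (-1.5)·(0.8014) = 3.2363.

Step 5 — scale by n: T² = 4 · 3.2363 = 12.9452.

T² ≈ 12.9452


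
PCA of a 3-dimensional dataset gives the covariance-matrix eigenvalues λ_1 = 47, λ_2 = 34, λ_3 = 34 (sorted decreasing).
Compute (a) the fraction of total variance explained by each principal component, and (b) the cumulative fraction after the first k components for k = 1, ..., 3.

Step 1 — total variance = trace(Sigma) = Σ λ_i = 47 + 34 + 34 = 115.

Step 2 — fraction explained by component i = λ_i / Σ λ:
  PC1: 47/115 = 0.4087
  PC2: 34/115 = 0.2957
  PC3: 34/115 = 0.2957

Step 3 — cumulative fraction after k components = (λ_1 + ... + λ_k) / Σ λ:
  k = 1: 47/115 = 0.4087
  k = 2: (47 + 34)/115 = 81/115 = 0.7043
  k = 3: (47 + 34 + 34)/115 = 115/115 = 1

Summary (fraction, with percent):

explained: PC1 0.4087 (40.87%), PC2 0.2957 (29.57%), PC3 0.2957 (29.57%);  cumulative: 0.4087, 0.7043, 1


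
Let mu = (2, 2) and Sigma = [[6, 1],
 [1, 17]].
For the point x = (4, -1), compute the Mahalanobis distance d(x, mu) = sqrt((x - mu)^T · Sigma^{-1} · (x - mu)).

Step 1 — centre the observation: (x - mu) = (2, -3).

Step 2 — invert Sigma. det(Sigma) = 6·17 - (1)² = 101.
  Sigma^{-1} = (1/det) · [[d, -b], [-b, a]] = [[0.1683, -0.0099],
 [-0.0099, 0.0594]].

Step 3 — form the quadratic (x - mu)^T · Sigma^{-1} · (x - mu):
  Sigma^{-1} · (x - mu) = (0.3663, -0.198).
  (x - mu)^T · [Sigma^{-1} · (x - mu)] = (2)·(0.3663) + (-3)·(-0.198) = 1.3267.

Step 4 — take square root: d = √(1.3267) ≈ 1.1518.

d(x, mu) = √(1.3267) ≈ 1.1518


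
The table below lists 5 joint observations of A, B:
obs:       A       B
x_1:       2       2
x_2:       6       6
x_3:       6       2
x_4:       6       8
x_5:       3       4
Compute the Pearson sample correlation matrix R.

Step 1 — column means:
  mean(A) = (2 + 6 + 6 + 6 + 3) / 5 = 23/5 = 4.6
  mean(B) = (2 + 6 + 2 + 8 + 4) / 5 = 22/5 = 4.4

Step 2 — sample variances and covariances s[i,j] = (1/(n-1)) · Σ_k (x_{k,i} - mean_i) · (x_{k,j} - mean_j), with n-1 = 4:
  s[A,A] = ((-2.6)·(-2.6) + (1.4)·(1.4) + (1.4)·(1.4) + (1.4)·(1.4) + (-1.6)·(-1.6)) / 4 = 15.2/4 = 3.8
  s[A,B] = ((-2.6)·(-2.4) + (1.4)·(1.6) + (1.4)·(-2.4) + (1.4)·(3.6) + (-1.6)·(-0.4)) / 4 = 10.8/4 = 2.7
  s[B,B] = ((-2.4)·(-2.4) + (1.6)·(1.6) + (-2.4)·(-2.4) + (3.6)·(3.6) + (-0.4)·(-0.4)) / 4 = 27.2/4 = 6.8
  Sample standard deviations s_i = √(s[i,i]):
  s(A) = √(3.8) = 1.9494
  s(B) = √(6.8) = 2.6077

Step 3 — r_{ij} = s_{ij} / (s_i · s_j):
  r[A,A] = 1 (diagonal).
  r[A,B] = 2.7 / (1.9494 · 2.6077) = 2.7 / 5.0833 = 0.5312
  r[B,B] = 1 (diagonal).

R is symmetric with unit diagonal. Assembling:

R = [[1, 0.5312],
 [0.5312, 1]]


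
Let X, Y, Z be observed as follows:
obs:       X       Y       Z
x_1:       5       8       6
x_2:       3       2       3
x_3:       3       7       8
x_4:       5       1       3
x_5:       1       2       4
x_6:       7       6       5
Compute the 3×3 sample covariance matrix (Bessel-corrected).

Step 1 — column means:
  mean(X) = (5 + 3 + 3 + 5 + 1 + 7) / 6 = 24/6 = 4
  mean(Y) = (8 + 2 + 7 + 1 + 2 + 6) / 6 = 26/6 = 4.3333
  mean(Z) = (6 + 3 + 8 + 3 + 4 + 5) / 6 = 29/6 = 4.8333

Step 2 — sample covariance S[i,j] = (1/(n-1)) · Σ_k (x_{k,i} - mean_i) · (x_{k,j} - mean_j), with n-1 = 5.
  S[X,X] = ((1)·(1) + (-1)·(-1) + (-1)·(-1) + (1)·(1) + (-3)·(-3) + (3)·(3)) / 5 = 22/5 = 4.4
  S[X,Y] = ((1)·(3.6667) + (-1)·(-2.3333) + (-1)·(2.6667) + (1)·(-3.3333) + (-3)·(-2.3333) + (3)·(1.6667)) / 5 = 12/5 = 2.4
  S[X,Z] = ((1)·(1.1667) + (-1)·(-1.8333) + (-1)·(3.1667) + (1)·(-1.8333) + (-3)·(-0.8333) + (3)·(0.1667)) / 5 = 1/5 = 0.2
  S[Y,Y] = ((3.6667)·(3.6667) + (-2.3333)·(-2.3333) + (2.6667)·(2.6667) + (-3.3333)·(-3.3333) + (-2.3333)·(-2.3333) + (1.6667)·(1.6667)) / 5 = 45.3333/5 = 9.0667
  S[Y,Z] = ((3.6667)·(1.1667) + (-2.3333)·(-1.8333) + (2.6667)·(3.1667) + (-3.3333)·(-1.8333) + (-2.3333)·(-0.8333) + (1.6667)·(0.1667)) / 5 = 25.3333/5 = 5.0667
  S[Z,Z] = ((1.1667)·(1.1667) + (-1.8333)·(-1.8333) + (3.1667)·(3.1667) + (-1.8333)·(-1.8333) + (-0.8333)·(-0.8333) + (0.1667)·(0.1667)) / 5 = 18.8333/5 = 3.7667

S is symmetric (S[j,i] = S[i,j]). Assembling:

S = [[4.4, 2.4, 0.2],
 [2.4, 9.0667, 5.0667],
 [0.2, 5.0667, 3.7667]]


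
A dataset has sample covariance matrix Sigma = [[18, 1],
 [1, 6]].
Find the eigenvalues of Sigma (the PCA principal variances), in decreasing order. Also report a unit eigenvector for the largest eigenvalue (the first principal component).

Step 1 — characteristic polynomial of 2×2 Sigma:
  det(Sigma - λI) = λ² - trace · λ + det = 0.
  trace = 18 + 6 = 24, det = 18·6 - (1)² = 107.
Step 2 — discriminant:
  Δ = trace² - 4·det = 576 - 428 = 148.
Step 3 — eigenvalues:
  λ = (trace ± √Δ)/2 = (24 ± 12.1655)/2,
  λ_1 = 18.0828,  λ_2 = 5.9172.

Step 4 — unit eigenvector for λ_1: solve (Sigma - λ_1 I)v = 0. First row:
  (18 - 18.0828)·v_x + (1)·v_y = 0, i.e. (-0.0828)·v_x + (1)·v_y = 0,
  so v ∝ (b, λ_1 - a) = (1, 0.0828) = u.
  ||u|| = √((1)² + (0.0828)²) = √(1.0068) ≈ 1.0034,
  v_1 = u/||u|| ≈ (0.9966, 0.0825) (||v_1|| = 1).

λ_1 = 18.0828,  λ_2 = 5.9172;  v_1 ≈ (0.9966, 0.0825)


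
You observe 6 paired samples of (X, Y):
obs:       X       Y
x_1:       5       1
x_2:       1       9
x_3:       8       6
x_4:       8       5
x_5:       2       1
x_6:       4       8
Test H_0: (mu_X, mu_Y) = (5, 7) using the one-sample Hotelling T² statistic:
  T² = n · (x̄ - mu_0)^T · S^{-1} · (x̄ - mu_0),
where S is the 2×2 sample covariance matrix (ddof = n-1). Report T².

Step 1 — sample mean vector:
  mean(X) = (5 + 1 + 8 + 8 + 2 + 4) / 6 = 28/6 = 4.6667
  mean(Y) = (1 + 9 + 6 + 5 + 1 + 8) / 6 = 30/6 = 5
  x̄ = (4.6667, 5),  deviation x̄ - mu_0 = (4.6667, 5) - (5, 7) = (-0.3333, -2).

Step 2 — sample covariance matrix, S[i,j] = (1/(n-1)) · Σ_k (x_{k,i} - mean_i) · (x_{k,j} - mean_j), divisor n-1 = 5:
  S[X,X] = ((0.3333)·(0.3333) + (-3.6667)·(-3.6667) + (3.3333)·(3.3333) + (3.3333)·(3.3333) + (-2.6667)·(-2.6667) + (-0.6667)·(-0.6667)) / 5 = 43.3333/5 = 8.6667
  S[X,Y] = ((0.3333)·(-4) + (-3.6667)·(4) + (3.3333)·(1) + (3.3333)·(0) + (-2.6667)·(-4) + (-0.6667)·(3)) / 5 = -4/5 = -0.8
  S[Y,Y] = ((-4)·(-4) + (4)·(4) + (1)·(1) + (0)·(0) + (-4)·(-4) + (3)·(3)) / 5 = 58/5 = 11.6
  S = [[8.6667, -0.8],
 [-0.8, 11.6]].

Step 3 — invert S. det(S) = 8.6667·11.6 - (-0.8)² = 99.8933.
  S^{-1} = (1/det) · [[d, -b], [-b, a]] = [[0.1161, 0.008],
 [0.008, 0.0868]].

Step 4 — quadratic form (x̄ - mu_0)^T · S^{-1} · (x̄ - mu_0):
  S^{-1} · (x̄ - mu_0) = (-0.0547, -0.1762),
  (x̄ - mu_0)^T · [...] = (-0.3333)·(-0.0547) + (-2)·(-0.1762) = 0.3706.

Step 5 — scale by n: T² = 6 · 0.3706 = 2.2237.

T² ≈ 2.2237


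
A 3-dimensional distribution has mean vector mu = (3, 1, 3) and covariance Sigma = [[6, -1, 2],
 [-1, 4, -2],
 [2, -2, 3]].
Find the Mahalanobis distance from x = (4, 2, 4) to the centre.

Step 1 — centre the observation: (x - mu) = (1, 1, 1).

Step 2 — invert Sigma (cofactor / det for 3×3, or solve directly):
  Sigma^{-1} = [[0.2162, -0.027, -0.1622],
 [-0.027, 0.3784, 0.2703],
 [-0.1622, 0.2703, 0.6216]].

Step 3 — form the quadratic (x - mu)^T · Sigma^{-1} · (x - mu):
  Sigma^{-1} · (x - mu) = (0.027, 0.6216, 0.7297).
  (x - mu)^T · [Sigma^{-1} · (x - mu)] = (1)·(0.027) + (1)·(0.6216) + (1)·(0.7297) = 1.3784.

Step 4 — take square root: d = √(1.3784) ≈ 1.174.

d(x, mu) = √(1.3784) ≈ 1.174


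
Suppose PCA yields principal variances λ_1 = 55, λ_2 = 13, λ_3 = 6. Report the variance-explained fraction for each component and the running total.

Step 1 — total variance = trace(Sigma) = Σ λ_i = 55 + 13 + 6 = 74.

Step 2 — fraction explained by component i = λ_i / Σ λ:
  PC1: 55/74 = 0.7432
  PC2: 13/74 = 0.1757
  PC3: 6/74 = 0.0811

Step 3 — cumulative fraction after k components = (λ_1 + ... + λ_k) / Σ λ:
  k = 1: 55/74 = 0.7432
  k = 2: (55 + 13)/74 = 68/74 = 0.9189
  k = 3: (55 + 13 + 6)/74 = 74/74 = 1

Summary (fraction, with percent):

explained: PC1 0.7432 (74.32%), PC2 0.1757 (17.57%), PC3 0.0811 (8.11%);  cumulative: 0.7432, 0.9189, 1


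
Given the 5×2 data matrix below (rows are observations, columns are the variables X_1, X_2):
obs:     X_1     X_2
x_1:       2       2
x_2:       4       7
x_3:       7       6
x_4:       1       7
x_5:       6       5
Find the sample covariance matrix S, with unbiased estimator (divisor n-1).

Step 1 — column means:
  mean(X_1) = (2 + 4 + 7 + 1 + 6) / 5 = 20/5 = 4
  mean(X_2) = (2 + 7 + 6 + 7 + 5) / 5 = 27/5 = 5.4

Step 2 — sample covariance S[i,j] = (1/(n-1)) · Σ_k (x_{k,i} - mean_i) · (x_{k,j} - mean_j), with n-1 = 4.
  S[X_1,X_1] = ((-2)·(-2) + (0)·(0) + (3)·(3) + (-3)·(-3) + (2)·(2)) / 4 = 26/4 = 6.5
  S[X_1,X_2] = ((-2)·(-3.4) + (0)·(1.6) + (3)·(0.6) + (-3)·(1.6) + (2)·(-0.4)) / 4 = 3/4 = 0.75
  S[X_2,X_2] = ((-3.4)·(-3.4) + (1.6)·(1.6) + (0.6)·(0.6) + (1.6)·(1.6) + (-0.4)·(-0.4)) / 4 = 17.2/4 = 4.3

S is symmetric (S[j,i] = S[i,j]). Assembling:

S = [[6.5, 0.75],
 [0.75, 4.3]]


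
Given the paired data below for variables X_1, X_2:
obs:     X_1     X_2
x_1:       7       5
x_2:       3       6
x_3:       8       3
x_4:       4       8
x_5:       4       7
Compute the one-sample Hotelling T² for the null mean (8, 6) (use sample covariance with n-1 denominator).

Step 1 — sample mean vector:
  mean(X_1) = (7 + 3 + 8 + 4 + 4) / 5 = 26/5 = 5.2
  mean(X_2) = (5 + 6 + 3 + 8 + 7) / 5 = 29/5 = 5.8
  x̄ = (5.2, 5.8),  deviation x̄ - mu_0 = (5.2, 5.8) - (8, 6) = (-2.8, -0.2).

Step 2 — sample covariance matrix, S[i,j] = (1/(n-1)) · Σ_k (x_{k,i} - mean_i) · (x_{k,j} - mean_j), divisor n-1 = 4:
  S[X_1,X_1] = ((1.8)·(1.8) + (-2.2)·(-2.2) + (2.8)·(2.8) + (-1.2)·(-1.2) + (-1.2)·(-1.2)) / 4 = 18.8/4 = 4.7
  S[X_1,X_2] = ((1.8)·(-0.8) + (-2.2)·(0.2) + (2.8)·(-2.8) + (-1.2)·(2.2) + (-1.2)·(1.2)) / 4 = -13.8/4 = -3.45
  S[X_2,X_2] = ((-0.8)·(-0.8) + (0.2)·(0.2) + (-2.8)·(-2.8) + (2.2)·(2.2) + (1.2)·(1.2)) / 4 = 14.8/4 = 3.7
  S = [[4.7, -3.45],
 [-3.45, 3.7]].

Step 3 — invert S. det(S) = 4.7·3.7 - (-3.45)² = 5.4875.
  S^{-1} = (1/det) · [[d, -b], [-b, a]] = [[0.6743, 0.6287],
 [0.6287, 0.8565]].

Step 4 — quadratic form (x̄ - mu_0)^T · S^{-1} · (x̄ - mu_0):
  S^{-1} · (x̄ - mu_0) = (-2.0137, -1.9317),
  (x̄ - mu_0)^T · [...] = (-2.8)·(-2.0137) + (-0.2)·(-1.9317) = 6.0246.

Step 5 — scale by n: T² = 5 · 6.0246 = 30.123.

T² ≈ 30.123


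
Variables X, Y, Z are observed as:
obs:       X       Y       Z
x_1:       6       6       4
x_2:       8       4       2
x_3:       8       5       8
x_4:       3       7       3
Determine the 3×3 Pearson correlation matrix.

Step 1 — column means:
  mean(X) = (6 + 8 + 8 + 3) / 4 = 25/4 = 6.25
  mean(Y) = (6 + 4 + 5 + 7) / 4 = 22/4 = 5.5
  mean(Z) = (4 + 2 + 8 + 3) / 4 = 17/4 = 4.25

Step 2 — sample variances and covariances s[i,j] = (1/(n-1)) · Σ_k (x_{k,i} - mean_i) · (x_{k,j} - mean_j), with n-1 = 3:
  s[X,X] = ((-0.25)·(-0.25) + (1.75)·(1.75) + (1.75)·(1.75) + (-3.25)·(-3.25)) / 3 = 16.75/3 = 5.5833
  s[X,Y] = ((-0.25)·(0.5) + (1.75)·(-1.5) + (1.75)·(-0.5) + (-3.25)·(1.5)) / 3 = -8.5/3 = -2.8333
  s[X,Z] = ((-0.25)·(-0.25) + (1.75)·(-2.25) + (1.75)·(3.75) + (-3.25)·(-1.25)) / 3 = 6.75/3 = 2.25
  s[Y,Y] = ((0.5)·(0.5) + (-1.5)·(-1.5) + (-0.5)·(-0.5) + (1.5)·(1.5)) / 3 = 5/3 = 1.6667
  s[Y,Z] = ((0.5)·(-0.25) + (-1.5)·(-2.25) + (-0.5)·(3.75) + (1.5)·(-1.25)) / 3 = -0.5/3 = -0.1667
  s[Z,Z] = ((-0.25)·(-0.25) + (-2.25)·(-2.25) + (3.75)·(3.75) + (-1.25)·(-1.25)) / 3 = 20.75/3 = 6.9167
  Sample standard deviations s_i = √(s[i,i]):
  s(X) = √(5.5833) = 2.3629
  s(Y) = √(1.6667) = 1.291
  s(Z) = √(6.9167) = 2.63

Step 3 — r_{ij} = s_{ij} / (s_i · s_j):
  r[X,X] = 1 (diagonal).
  r[X,Y] = -2.8333 / (2.3629 · 1.291) = -2.8333 / 3.0505 = -0.9288
  r[X,Z] = 2.25 / (2.3629 · 2.63) = 2.25 / 6.2143 = 0.3621
  r[Y,Y] = 1 (diagonal).
  r[Y,Z] = -0.1667 / (1.291 · 2.63) = -0.1667 / 3.3953 = -0.0491
  r[Z,Z] = 1 (diagonal).

R is symmetric with unit diagonal. Assembling:

R = [[1, -0.9288, 0.3621],
 [-0.9288, 1, -0.0491],
 [0.3621, -0.0491, 1]]
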